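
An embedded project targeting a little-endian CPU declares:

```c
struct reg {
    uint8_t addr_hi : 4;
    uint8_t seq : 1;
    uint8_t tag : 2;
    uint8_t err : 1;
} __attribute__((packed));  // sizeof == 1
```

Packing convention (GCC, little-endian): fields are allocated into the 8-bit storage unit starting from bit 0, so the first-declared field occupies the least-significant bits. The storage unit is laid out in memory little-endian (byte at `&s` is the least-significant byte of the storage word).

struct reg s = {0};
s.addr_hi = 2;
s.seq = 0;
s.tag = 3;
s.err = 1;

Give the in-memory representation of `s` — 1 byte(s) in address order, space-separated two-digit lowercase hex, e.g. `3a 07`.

e2

addr_hi (4b) val=2 bits=0x2 at bit 0: 0x02
seq (1b) val=0 bits=0x0 at bit 4: 0x02
tag (2b) val=3 bits=0x3 at bit 5: 0x62
err (1b) val=1 bits=0x1 at bit 7: 0xe2
word = 0xe2 → little-endian bytes:
  [0]=0xe2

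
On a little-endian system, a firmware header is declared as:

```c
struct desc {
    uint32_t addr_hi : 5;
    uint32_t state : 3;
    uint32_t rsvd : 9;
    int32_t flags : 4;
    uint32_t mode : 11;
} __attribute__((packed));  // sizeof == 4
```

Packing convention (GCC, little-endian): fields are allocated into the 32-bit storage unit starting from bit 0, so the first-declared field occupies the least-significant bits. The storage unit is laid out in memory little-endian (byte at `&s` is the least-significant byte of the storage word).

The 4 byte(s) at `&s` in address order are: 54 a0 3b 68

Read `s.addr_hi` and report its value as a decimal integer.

20

[0]=0x54 [1]=0xa0 [2]=0x3b [3]=0x68 (little-endian) → word 0x683ba054
addr_hi:5 @ bit 0 → (0x683ba054>>0)&0x1f = 0x14  ←
state:3 @ bit 5 → (0x683ba054>>5)&0x7 = 0x2
rsvd:9 @ bit 8 → (0x683ba054>>8)&0x1ff = 0x1a0
flags:4 @ bit 17 → (0x683ba054>>17)&0xf = 0xd
mode:11 @ bit 21 → (0x683ba054>>21)&0x7ff = 0x341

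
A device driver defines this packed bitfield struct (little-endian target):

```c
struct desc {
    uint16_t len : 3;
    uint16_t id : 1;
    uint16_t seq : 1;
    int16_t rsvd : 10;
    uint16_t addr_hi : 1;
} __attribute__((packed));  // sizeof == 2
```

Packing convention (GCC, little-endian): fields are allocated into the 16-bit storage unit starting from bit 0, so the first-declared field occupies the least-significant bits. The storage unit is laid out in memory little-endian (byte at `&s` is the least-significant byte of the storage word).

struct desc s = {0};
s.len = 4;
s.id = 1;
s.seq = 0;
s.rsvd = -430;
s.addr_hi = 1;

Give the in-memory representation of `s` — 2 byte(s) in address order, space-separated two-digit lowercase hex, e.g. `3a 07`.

len (3b) val=4 bits=0x4 at bit 0: 0x0004
id (1b) val=1 bits=0x1 at bit 3: 0x000c
seq (1b) val=0 bits=0x0 at bit 4: 0x000c
rsvd (10b) val=-430 bits=0x252 at bit 5: 0x4a4c
addr_hi (1b) val=1 bits=0x1 at bit 15: 0xca4c
word = 0xca4c → little-endian bytes:
  [0]=0x4c  [1]=0xca

4c ca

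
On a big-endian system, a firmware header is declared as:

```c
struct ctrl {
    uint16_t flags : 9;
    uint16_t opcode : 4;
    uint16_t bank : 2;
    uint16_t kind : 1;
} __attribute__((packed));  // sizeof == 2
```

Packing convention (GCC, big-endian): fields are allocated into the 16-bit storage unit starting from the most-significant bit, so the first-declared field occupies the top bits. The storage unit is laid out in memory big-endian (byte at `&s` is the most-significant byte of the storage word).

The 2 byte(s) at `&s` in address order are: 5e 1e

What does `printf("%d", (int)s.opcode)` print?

[0]=0x5e [1]=0x1e (big-endian) → word 0x5e1e
flags:9 @ bit 7 → (0x5e1e>>7)&0x1ff = 0xbc
opcode:4 @ bit 3 → (0x5e1e>>3)&0xf = 0x3  ←
bank:2 @ bit 1 → (0x5e1e>>1)&0x3 = 0x3
kind:1 @ bit 0 → (0x5e1e>>0)&0x1 = 0x0

3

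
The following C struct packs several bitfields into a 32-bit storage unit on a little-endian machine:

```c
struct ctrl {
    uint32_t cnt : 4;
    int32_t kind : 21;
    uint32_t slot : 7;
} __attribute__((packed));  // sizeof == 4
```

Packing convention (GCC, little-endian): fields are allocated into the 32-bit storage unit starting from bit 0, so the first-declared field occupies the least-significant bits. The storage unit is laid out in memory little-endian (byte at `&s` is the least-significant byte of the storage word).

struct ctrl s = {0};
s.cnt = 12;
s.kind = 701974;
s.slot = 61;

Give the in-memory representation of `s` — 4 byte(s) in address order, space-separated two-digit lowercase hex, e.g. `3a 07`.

cnt:4 = 12 → 0xc << 0 → word 0x0000000c
kind:21 = 701974 → 0xab616 << 4 → word 0x00ab616c
slot:7 = 61 → 0x3d << 25 → word 0x7aab616c
word = 0x7aab616c → little-endian bytes:
  [0]=0x6c  [1]=0x61  [2]=0xab  [3]=0x7a

6c 61 ab 7a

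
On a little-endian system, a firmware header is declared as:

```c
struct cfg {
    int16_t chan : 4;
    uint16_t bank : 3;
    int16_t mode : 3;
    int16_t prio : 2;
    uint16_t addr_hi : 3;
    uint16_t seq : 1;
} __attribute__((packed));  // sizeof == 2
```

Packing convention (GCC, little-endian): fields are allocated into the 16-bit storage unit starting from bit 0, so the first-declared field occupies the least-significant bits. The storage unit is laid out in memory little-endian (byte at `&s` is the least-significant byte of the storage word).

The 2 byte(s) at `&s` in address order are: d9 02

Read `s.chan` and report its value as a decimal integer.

-7

[0]=0xd9 [1]=0x02 (little-endian) → word 0x02d9
chan:4 @ bit 0 → (0x02d9>>0)&0xf = 0x9  ←
bank:3 @ bit 4 → (0x02d9>>4)&0x7 = 0x5
mode:3 @ bit 7 → (0x02d9>>7)&0x7 = 0x5
prio:2 @ bit 10 → (0x02d9>>10)&0x3 = 0x0
addr_hi:3 @ bit 12 → (0x02d9>>12)&0x7 = 0x0
seq:1 @ bit 15 → (0x02d9>>15)&0x1 = 0x0
chan signed 4b, MSB=1: 9 - 16 = -7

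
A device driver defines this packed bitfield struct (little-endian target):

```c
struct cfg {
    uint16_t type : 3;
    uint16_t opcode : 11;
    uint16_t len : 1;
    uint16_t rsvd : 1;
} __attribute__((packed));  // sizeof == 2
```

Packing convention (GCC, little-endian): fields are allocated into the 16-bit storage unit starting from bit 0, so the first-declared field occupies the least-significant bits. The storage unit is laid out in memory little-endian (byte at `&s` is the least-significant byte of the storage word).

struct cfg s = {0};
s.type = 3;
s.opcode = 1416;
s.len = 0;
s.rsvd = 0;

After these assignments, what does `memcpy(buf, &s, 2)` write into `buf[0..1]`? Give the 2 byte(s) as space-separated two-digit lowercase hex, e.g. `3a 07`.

type:3 = 3 → 0x3 << 0 → word 0x0003
opcode:11 = 1416 → 0x588 << 3 → word 0x2c43
len:1 = 0 → 0x0 << 14 → word 0x2c43
rsvd:1 = 0 → 0x0 << 15 → word 0x2c43
word = 0x2c43 → little-endian bytes:
  [0]=0x43  [1]=0x2c

43 2c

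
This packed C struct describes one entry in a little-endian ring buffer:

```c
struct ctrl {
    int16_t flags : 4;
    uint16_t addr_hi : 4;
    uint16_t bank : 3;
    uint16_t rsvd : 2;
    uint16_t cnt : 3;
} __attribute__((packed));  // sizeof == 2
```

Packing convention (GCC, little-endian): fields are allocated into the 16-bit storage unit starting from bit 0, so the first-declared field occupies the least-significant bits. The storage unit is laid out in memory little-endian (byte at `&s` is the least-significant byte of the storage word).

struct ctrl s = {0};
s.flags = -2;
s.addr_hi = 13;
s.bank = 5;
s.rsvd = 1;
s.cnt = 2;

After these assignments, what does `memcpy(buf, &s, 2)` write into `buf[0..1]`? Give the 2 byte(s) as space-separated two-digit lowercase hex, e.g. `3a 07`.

[0+:4] flags=-2 & 0xf = 0xe; word=0x000e
[4+:4] addr_hi=13 & 0xf = 0xd; word=0x00de
[8+:3] bank=5 & 0x7 = 0x5; word=0x05de
[11+:2] rsvd=1 & 0x3 = 0x1; word=0x0dde
[13+:3] cnt=2 & 0x7 = 0x2; word=0x4dde
word = 0x4dde → little-endian bytes:
  [0]=0xde  [1]=0x4d

de 4d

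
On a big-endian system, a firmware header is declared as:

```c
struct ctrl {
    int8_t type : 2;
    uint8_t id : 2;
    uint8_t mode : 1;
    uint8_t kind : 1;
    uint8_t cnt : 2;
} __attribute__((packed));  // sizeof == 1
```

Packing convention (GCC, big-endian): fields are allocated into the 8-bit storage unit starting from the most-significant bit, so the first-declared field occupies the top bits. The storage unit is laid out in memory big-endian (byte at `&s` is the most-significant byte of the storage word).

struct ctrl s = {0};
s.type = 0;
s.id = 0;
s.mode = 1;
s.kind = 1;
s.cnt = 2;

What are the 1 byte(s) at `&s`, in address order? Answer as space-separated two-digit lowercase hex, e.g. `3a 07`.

[6+:2] type=0 & 0x3 = 0x0; word=0x00
[4+:2] id=0 & 0x3 = 0x0; word=0x00
[3+:1] mode=1 & 0x1 = 0x1; word=0x08
[2+:1] kind=1 & 0x1 = 0x1; word=0x0c
[0+:2] cnt=2 & 0x3 = 0x2; word=0x0e
word = 0x0e → big-endian bytes:
  [0]=0x0e

0e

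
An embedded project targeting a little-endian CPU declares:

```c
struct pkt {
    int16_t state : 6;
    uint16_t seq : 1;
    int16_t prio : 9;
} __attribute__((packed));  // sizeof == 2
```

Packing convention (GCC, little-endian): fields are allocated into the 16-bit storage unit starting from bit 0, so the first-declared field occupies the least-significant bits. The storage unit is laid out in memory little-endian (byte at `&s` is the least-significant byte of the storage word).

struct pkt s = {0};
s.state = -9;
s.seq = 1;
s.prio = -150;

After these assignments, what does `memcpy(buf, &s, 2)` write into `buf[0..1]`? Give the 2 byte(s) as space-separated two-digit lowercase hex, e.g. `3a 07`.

77 b5

[0+:6] state=-9 & 0x3f = 0x37; word=0x0037
[6+:1] seq=1 & 0x1 = 0x1; word=0x0077
[7+:9] prio=-150 & 0x1ff = 0x16a; word=0xb577
word = 0xb577 → little-endian bytes:
  [0]=0x77  [1]=0xb5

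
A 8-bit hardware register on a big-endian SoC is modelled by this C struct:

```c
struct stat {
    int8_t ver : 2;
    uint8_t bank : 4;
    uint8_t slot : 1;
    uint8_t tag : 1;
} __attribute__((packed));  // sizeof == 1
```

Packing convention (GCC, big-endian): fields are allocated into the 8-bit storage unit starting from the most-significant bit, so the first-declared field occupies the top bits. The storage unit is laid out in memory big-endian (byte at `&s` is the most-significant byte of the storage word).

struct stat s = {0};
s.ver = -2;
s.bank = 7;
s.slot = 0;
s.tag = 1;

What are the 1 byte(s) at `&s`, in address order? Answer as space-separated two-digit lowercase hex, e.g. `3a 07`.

ver (2b) val=-2 bits=0x2 at bit 6: 0x80
bank (4b) val=7 bits=0x7 at bit 2: 0x9c
slot (1b) val=0 bits=0x0 at bit 1: 0x9c
tag (1b) val=1 bits=0x1 at bit 0: 0x9d
word = 0x9d → big-endian bytes:
  [0]=0x9d

9d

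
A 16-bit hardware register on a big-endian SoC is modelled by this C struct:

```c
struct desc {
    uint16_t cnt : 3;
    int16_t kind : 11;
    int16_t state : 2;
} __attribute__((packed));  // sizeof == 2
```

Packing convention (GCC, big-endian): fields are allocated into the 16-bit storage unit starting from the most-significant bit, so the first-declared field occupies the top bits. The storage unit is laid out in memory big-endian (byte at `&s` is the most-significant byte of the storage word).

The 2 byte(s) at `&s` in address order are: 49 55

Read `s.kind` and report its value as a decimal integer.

597

[0]=0x49 [1]=0x55 (big-endian) → word 0x4955
cnt [13+:3] = (word>>13) & 0x7 = 2
kind [2+:11] = (word>>2) & 0x7ff = 597  ←
state [0+:2] = (word>>0) & 0x3 = 1
kind signed 11b, MSB=0: value = 597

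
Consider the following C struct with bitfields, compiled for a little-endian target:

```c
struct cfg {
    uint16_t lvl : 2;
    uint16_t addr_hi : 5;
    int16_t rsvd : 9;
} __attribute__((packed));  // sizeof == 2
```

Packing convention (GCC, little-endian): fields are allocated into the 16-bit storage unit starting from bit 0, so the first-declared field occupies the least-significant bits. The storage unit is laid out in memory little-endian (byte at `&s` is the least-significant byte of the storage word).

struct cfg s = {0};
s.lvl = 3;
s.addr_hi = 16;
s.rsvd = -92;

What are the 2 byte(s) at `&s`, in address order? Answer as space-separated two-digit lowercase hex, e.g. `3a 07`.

43 d2

lvl (2b) val=3 bits=0x3 at bit 0: 0x0003
addr_hi (5b) val=16 bits=0x10 at bit 2: 0x0043
rsvd (9b) val=-92 bits=0x1a4 at bit 7: 0xd243
word = 0xd243 → little-endian bytes:
  [0]=0x43  [1]=0xd2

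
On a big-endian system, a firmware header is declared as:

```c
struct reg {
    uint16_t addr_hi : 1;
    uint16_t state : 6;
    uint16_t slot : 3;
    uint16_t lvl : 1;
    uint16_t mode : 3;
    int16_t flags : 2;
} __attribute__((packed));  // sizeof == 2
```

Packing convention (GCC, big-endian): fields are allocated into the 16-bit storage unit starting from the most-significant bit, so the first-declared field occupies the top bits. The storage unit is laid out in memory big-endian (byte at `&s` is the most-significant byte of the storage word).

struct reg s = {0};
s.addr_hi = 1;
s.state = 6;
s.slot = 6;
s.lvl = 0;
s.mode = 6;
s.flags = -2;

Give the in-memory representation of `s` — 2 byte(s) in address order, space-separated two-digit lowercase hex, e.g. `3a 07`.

addr_hi (1b) val=1 bits=0x1 at bit 15: 0x8000
state (6b) val=6 bits=0x6 at bit 9: 0x8c00
slot (3b) val=6 bits=0x6 at bit 6: 0x8d80
lvl (1b) val=0 bits=0x0 at bit 5: 0x8d80
mode (3b) val=6 bits=0x6 at bit 2: 0x8d98
flags (2b) val=-2 bits=0x2 at bit 0: 0x8d9a
word = 0x8d9a → big-endian bytes:
  [0]=0x8d  [1]=0x9a

8d 9a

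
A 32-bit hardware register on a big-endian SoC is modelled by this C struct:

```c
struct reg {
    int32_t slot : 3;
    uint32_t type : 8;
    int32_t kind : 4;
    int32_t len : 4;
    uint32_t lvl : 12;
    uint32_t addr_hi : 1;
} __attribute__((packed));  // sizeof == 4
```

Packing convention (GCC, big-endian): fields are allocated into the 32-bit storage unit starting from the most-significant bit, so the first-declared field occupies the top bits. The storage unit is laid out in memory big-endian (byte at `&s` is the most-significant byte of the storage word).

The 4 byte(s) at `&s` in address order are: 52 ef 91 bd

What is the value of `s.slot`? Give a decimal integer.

2

[0]=0x52 [1]=0xef [2]=0x91 [3]=0xbd (big-endian) → word 0x52ef91bd
slot:3 @ bit 29 → (0x52ef91bd>>29)&0x7 = 0x2  ←
type:8 @ bit 21 → (0x52ef91bd>>21)&0xff = 0x97
kind:4 @ bit 17 → (0x52ef91bd>>17)&0xf = 0x7
len:4 @ bit 13 → (0x52ef91bd>>13)&0xf = 0xc
lvl:12 @ bit 1 → (0x52ef91bd>>1)&0xfff = 0x8de
addr_hi:1 @ bit 0 → (0x52ef91bd>>0)&0x1 = 0x1
slot signed 3b, MSB=0: value = 2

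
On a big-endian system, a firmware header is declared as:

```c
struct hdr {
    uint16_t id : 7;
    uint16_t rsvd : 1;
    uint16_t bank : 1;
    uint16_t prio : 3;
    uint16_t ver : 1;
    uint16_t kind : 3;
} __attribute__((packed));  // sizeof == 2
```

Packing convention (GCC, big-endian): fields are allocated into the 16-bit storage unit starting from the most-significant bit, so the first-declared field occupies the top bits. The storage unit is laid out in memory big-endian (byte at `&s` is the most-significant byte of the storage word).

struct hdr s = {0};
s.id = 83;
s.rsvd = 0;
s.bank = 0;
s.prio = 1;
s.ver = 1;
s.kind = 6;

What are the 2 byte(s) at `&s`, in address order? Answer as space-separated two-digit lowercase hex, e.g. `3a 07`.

a6 1e

[9+:7] id=83 & 0x7f = 0x53; word=0xa600
[8+:1] rsvd=0 & 0x1 = 0x0; word=0xa600
[7+:1] bank=0 & 0x1 = 0x0; word=0xa600
[4+:3] prio=1 & 0x7 = 0x1; word=0xa610
[3+:1] ver=1 & 0x1 = 0x1; word=0xa618
[0+:3] kind=6 & 0x7 = 0x6; word=0xa61e
word = 0xa61e → big-endian bytes:
  [0]=0xa6  [1]=0x1e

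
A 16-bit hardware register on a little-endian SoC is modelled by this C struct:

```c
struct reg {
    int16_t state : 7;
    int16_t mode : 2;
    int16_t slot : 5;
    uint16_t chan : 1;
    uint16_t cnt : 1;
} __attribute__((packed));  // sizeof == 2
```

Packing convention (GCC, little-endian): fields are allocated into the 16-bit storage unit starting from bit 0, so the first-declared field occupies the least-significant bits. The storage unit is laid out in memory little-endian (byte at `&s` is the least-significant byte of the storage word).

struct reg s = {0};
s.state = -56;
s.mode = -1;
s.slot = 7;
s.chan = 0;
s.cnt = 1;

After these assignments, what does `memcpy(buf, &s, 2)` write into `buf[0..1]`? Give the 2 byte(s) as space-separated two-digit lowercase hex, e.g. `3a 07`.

state (7b) val=-56 bits=0x48 at bit 0: 0x0048
mode (2b) val=-1 bits=0x3 at bit 7: 0x01c8
slot (5b) val=7 bits=0x7 at bit 9: 0x0fc8
chan (1b) val=0 bits=0x0 at bit 14: 0x0fc8
cnt (1b) val=1 bits=0x1 at bit 15: 0x8fc8
word = 0x8fc8 → little-endian bytes:
  [0]=0xc8  [1]=0x8f

c8 8f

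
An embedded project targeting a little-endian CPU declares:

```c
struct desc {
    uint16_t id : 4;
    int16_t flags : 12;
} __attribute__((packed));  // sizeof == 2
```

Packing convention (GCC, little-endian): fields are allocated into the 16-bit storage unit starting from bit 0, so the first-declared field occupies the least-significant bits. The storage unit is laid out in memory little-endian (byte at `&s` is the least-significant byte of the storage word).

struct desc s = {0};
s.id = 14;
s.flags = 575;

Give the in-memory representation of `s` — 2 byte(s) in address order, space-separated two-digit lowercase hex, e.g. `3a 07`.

fe 23

[0+:4] id=14 & 0xf = 0xe; word=0x000e
[4+:12] flags=575 & 0xfff = 0x23f; word=0x23fe
word = 0x23fe → little-endian bytes:
  [0]=0xfe  [1]=0x23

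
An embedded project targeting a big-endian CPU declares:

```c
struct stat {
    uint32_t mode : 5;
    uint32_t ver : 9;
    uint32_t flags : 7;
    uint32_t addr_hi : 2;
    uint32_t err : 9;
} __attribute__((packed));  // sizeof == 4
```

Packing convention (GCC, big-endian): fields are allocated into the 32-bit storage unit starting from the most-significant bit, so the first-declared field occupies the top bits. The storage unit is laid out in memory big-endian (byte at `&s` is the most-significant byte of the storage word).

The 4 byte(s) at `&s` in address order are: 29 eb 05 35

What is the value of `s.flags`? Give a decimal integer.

96

[0]=0x29 [1]=0xeb [2]=0x05 [3]=0x35 (big-endian) → word 0x29eb0535
mode:5 @ bit 27 → (0x29eb0535>>27)&0x1f = 0x5
ver:9 @ bit 18 → (0x29eb0535>>18)&0x1ff = 0x7a
flags:7 @ bit 11 → (0x29eb0535>>11)&0x7f = 0x60  ←
addr_hi:2 @ bit 9 → (0x29eb0535>>9)&0x3 = 0x2
err:9 @ bit 0 → (0x29eb0535>>0)&0x1ff = 0x135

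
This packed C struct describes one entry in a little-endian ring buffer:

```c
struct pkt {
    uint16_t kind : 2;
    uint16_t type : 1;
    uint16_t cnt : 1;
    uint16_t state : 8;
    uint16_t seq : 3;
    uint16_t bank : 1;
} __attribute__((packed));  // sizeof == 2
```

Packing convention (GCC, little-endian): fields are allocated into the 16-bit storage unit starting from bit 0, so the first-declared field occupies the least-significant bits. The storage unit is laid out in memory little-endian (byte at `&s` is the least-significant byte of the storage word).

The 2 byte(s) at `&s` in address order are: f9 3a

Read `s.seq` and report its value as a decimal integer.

3

[0]=0xf9 [1]=0x3a (little-endian) → word 0x3af9
kind [0+:2] = (word>>0) & 0x3 = 1
type [2+:1] = (word>>2) & 0x1 = 0
cnt [3+:1] = (word>>3) & 0x1 = 1
state [4+:8] = (word>>4) & 0xff = 175
seq [12+:3] = (word>>12) & 0x7 = 3  ←
bank [15+:1] = (word>>15) & 0x1 = 0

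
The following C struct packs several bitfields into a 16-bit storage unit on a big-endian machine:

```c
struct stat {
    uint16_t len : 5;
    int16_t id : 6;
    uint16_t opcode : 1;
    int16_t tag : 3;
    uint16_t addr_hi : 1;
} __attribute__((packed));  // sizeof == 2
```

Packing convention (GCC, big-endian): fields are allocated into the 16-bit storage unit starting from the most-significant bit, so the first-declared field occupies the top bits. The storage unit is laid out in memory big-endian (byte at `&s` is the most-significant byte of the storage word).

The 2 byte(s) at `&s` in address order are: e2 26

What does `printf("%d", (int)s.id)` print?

17

[0]=0xe2 [1]=0x26 (big-endian) → word 0xe226
len:5 @ bit 11 → (0xe226>>11)&0x1f = 0x1c
id:6 @ bit 5 → (0xe226>>5)&0x3f = 0x11  ←
opcode:1 @ bit 4 → (0xe226>>4)&0x1 = 0x0
tag:3 @ bit 1 → (0xe226>>1)&0x7 = 0x3
addr_hi:1 @ bit 0 → (0xe226>>0)&0x1 = 0x0
id signed 6b, MSB=0: value = 17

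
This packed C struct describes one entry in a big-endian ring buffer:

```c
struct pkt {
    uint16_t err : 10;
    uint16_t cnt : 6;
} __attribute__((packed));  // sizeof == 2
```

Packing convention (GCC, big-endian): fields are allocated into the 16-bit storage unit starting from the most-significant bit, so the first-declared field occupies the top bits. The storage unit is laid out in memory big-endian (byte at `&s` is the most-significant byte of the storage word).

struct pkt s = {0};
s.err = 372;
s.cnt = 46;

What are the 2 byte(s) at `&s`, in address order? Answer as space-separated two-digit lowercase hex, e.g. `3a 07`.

err:10 = 372 → 0x174 << 6 → word 0x5d00
cnt:6 = 46 → 0x2e << 0 → word 0x5d2e
word = 0x5d2e → big-endian bytes:
  [0]=0x5d  [1]=0x2e

5d 2e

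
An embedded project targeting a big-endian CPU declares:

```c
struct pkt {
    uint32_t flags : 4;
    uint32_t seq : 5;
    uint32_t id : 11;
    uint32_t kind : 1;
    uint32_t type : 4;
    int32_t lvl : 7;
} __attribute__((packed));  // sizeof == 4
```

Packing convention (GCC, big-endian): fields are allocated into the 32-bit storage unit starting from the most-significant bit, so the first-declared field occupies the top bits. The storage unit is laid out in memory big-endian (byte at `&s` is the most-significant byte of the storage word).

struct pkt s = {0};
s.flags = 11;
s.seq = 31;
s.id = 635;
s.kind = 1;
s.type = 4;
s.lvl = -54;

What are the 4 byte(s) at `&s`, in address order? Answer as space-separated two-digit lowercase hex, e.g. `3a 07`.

bf a7 ba 4a

flags:4 = 11 → 0xb << 28 → word 0xb0000000
seq:5 = 31 → 0x1f << 23 → word 0xbf800000
id:11 = 635 → 0x27b << 12 → word 0xbfa7b000
kind:1 = 1 → 0x1 << 11 → word 0xbfa7b800
type:4 = 4 → 0x4 << 7 → word 0xbfa7ba00
lvl:7 = -54 → 0x4a << 0 → word 0xbfa7ba4a
word = 0xbfa7ba4a → big-endian bytes:
  [0]=0xbf  [1]=0xa7  [2]=0xba  [3]=0x4a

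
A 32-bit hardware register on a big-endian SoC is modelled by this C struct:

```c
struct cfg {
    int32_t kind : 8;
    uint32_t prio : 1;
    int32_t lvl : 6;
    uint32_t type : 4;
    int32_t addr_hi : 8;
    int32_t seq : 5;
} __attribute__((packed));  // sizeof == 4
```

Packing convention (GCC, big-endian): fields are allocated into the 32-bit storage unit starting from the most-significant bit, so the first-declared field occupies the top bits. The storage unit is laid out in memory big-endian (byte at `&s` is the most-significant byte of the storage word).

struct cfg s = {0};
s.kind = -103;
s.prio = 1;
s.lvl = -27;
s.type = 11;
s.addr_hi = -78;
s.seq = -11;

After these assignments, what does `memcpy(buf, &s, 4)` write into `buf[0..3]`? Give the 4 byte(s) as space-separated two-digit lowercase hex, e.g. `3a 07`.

99 cb 76 55

kind (8b) val=-103 bits=0x99 at bit 24: 0x99000000
prio (1b) val=1 bits=0x1 at bit 23: 0x99800000
lvl (6b) val=-27 bits=0x25 at bit 17: 0x99ca0000
type (4b) val=11 bits=0xb at bit 13: 0x99cb6000
addr_hi (8b) val=-78 bits=0xb2 at bit 5: 0x99cb7640
seq (5b) val=-11 bits=0x15 at bit 0: 0x99cb7655
word = 0x99cb7655 → big-endian bytes:
  [0]=0x99  [1]=0xcb  [2]=0x76  [3]=0x55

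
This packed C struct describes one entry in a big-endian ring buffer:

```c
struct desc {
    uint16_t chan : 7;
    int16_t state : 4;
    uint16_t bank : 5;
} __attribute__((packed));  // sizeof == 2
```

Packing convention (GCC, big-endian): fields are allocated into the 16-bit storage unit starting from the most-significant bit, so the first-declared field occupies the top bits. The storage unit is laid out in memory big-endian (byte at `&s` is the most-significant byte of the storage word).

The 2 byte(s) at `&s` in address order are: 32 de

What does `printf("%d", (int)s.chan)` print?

25

[0]=0x32 [1]=0xde (big-endian) → word 0x32de
chan:7 @ bit 9 → (0x32de>>9)&0x7f = 0x19  ←
state:4 @ bit 5 → (0x32de>>5)&0xf = 0x6
bank:5 @ bit 0 → (0x32de>>0)&0x1f = 0x1e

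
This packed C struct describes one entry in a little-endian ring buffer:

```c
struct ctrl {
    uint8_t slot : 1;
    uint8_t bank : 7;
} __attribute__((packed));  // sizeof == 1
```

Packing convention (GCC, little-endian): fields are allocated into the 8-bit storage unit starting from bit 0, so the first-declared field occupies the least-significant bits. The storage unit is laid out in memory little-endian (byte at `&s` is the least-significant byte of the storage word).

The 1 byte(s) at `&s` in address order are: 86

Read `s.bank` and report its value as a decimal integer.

67

[0]=0x86 (little-endian) → word 0x86
slot:1 @ bit 0 → (0x86>>0)&0x1 = 0x0
bank:7 @ bit 1 → (0x86>>1)&0x7f = 0x43  ←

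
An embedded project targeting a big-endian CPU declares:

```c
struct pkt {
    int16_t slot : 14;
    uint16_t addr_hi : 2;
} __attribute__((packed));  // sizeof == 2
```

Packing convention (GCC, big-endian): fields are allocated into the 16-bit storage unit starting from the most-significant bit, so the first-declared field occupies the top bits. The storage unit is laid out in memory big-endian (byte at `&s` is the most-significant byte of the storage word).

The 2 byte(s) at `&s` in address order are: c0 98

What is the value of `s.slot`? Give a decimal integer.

[0]=0xc0 [1]=0x98 (big-endian) → word 0xc098
slot:14 @ bit 2 → (0xc098>>2)&0x3fff = 0x3026  ←
addr_hi:2 @ bit 0 → (0xc098>>0)&0x3 = 0x0
slot signed 14b, MSB=1: 12326 - 16384 = -4058

-4058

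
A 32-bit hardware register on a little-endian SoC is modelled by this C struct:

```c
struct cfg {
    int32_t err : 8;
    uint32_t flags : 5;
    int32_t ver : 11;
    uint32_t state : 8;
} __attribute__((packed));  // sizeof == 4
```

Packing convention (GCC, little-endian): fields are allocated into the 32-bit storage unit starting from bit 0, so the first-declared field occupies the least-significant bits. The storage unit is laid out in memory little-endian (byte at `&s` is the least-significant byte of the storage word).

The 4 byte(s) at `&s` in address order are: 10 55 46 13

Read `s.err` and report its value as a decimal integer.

[0]=0x10 [1]=0x55 [2]=0x46 [3]=0x13 (little-endian) → word 0x13465510
err [0+:8] = (word>>0) & 0xff = 16  ←
flags [8+:5] = (word>>8) & 0x1f = 21
ver [13+:11] = (word>>13) & 0x7ff = 562
state [24+:8] = (word>>24) & 0xff = 19
err signed 8b, MSB=0: value = 16

16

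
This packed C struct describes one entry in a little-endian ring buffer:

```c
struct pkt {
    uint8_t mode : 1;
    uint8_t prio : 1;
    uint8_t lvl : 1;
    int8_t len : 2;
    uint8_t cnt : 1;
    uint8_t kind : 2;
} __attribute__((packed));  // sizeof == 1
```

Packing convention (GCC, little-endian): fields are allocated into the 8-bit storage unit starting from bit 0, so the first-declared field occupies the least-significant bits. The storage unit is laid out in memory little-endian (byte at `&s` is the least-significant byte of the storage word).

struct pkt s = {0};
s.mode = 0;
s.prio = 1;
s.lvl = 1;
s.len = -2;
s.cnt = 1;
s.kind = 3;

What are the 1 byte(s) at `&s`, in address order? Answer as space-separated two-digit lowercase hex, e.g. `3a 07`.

f6

mode (1b) val=0 bits=0x0 at bit 0: 0x00
prio (1b) val=1 bits=0x1 at bit 1: 0x02
lvl (1b) val=1 bits=0x1 at bit 2: 0x06
len (2b) val=-2 bits=0x2 at bit 3: 0x16
cnt (1b) val=1 bits=0x1 at bit 5: 0x36
kind (2b) val=3 bits=0x3 at bit 6: 0xf6
word = 0xf6 → little-endian bytes:
  [0]=0xf6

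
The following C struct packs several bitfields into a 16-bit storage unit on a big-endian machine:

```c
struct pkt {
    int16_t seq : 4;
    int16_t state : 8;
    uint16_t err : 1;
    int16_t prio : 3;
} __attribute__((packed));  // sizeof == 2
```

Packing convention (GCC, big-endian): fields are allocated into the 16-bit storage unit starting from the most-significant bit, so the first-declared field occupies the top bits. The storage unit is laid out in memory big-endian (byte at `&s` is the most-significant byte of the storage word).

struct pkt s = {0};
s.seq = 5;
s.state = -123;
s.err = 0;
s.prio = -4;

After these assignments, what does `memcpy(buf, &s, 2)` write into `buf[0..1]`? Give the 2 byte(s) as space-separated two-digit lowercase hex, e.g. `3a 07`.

58 54

seq (4b) val=5 bits=0x5 at bit 12: 0x5000
state (8b) val=-123 bits=0x85 at bit 4: 0x5850
err (1b) val=0 bits=0x0 at bit 3: 0x5850
prio (3b) val=-4 bits=0x4 at bit 0: 0x5854
word = 0x5854 → big-endian bytes:
  [0]=0x58  [1]=0x54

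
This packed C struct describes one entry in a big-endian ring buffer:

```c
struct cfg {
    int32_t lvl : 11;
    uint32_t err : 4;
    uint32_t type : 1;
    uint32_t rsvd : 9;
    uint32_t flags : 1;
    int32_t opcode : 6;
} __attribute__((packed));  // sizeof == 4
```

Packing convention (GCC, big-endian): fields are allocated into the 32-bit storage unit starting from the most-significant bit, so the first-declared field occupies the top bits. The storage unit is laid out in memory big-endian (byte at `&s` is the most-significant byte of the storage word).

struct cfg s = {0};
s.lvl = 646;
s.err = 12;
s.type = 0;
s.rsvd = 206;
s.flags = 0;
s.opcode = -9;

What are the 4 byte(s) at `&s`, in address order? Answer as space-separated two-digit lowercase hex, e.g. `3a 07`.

lvl:11 = 646 → 0x286 << 21 → word 0x50c00000
err:4 = 12 → 0xc << 17 → word 0x50d80000
type:1 = 0 → 0x0 << 16 → word 0x50d80000
rsvd:9 = 206 → 0xce << 7 → word 0x50d86700
flags:1 = 0 → 0x0 << 6 → word 0x50d86700
opcode:6 = -9 → 0x37 << 0 → word 0x50d86737
word = 0x50d86737 → big-endian bytes:
  [0]=0x50  [1]=0xd8  [2]=0x67  [3]=0x37

50 d8 67 37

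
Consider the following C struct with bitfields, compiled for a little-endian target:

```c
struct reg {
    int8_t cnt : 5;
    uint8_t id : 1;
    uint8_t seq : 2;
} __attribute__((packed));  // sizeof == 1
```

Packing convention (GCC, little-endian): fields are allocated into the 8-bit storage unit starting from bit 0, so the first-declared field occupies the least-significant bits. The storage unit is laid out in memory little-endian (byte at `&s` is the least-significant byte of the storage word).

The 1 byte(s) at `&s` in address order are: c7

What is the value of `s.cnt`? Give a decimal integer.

7

[0]=0xc7 (little-endian) → word 0xc7
cnt:5 @ bit 0 → (0xc7>>0)&0x1f = 0x7  ←
id:1 @ bit 5 → (0xc7>>5)&0x1 = 0x0
seq:2 @ bit 6 → (0xc7>>6)&0x3 = 0x3
cnt signed 5b, MSB=0: value = 7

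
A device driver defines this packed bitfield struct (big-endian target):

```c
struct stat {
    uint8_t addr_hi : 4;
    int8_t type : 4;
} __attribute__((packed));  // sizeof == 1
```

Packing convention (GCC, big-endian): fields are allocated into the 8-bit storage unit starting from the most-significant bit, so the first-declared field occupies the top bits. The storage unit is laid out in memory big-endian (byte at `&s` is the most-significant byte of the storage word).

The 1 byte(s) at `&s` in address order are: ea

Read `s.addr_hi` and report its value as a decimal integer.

[0]=0xea (big-endian) → word 0xea
addr_hi:4 @ bit 4 → (0xea>>4)&0xf = 0xe  ←
type:4 @ bit 0 → (0xea>>0)&0xf = 0xa

14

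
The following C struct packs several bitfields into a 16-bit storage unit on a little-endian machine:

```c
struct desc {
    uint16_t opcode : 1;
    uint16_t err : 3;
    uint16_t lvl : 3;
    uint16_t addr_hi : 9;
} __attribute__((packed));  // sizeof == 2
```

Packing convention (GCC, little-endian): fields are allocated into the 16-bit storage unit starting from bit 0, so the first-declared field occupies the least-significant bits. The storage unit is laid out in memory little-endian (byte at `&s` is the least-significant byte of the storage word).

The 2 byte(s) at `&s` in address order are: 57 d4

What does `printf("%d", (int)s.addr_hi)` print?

[0]=0x57 [1]=0xd4 (little-endian) → word 0xd457
opcode [0+:1] = (word>>0) & 0x1 = 1
err [1+:3] = (word>>1) & 0x7 = 3
lvl [4+:3] = (word>>4) & 0x7 = 5
addr_hi [7+:9] = (word>>7) & 0x1ff = 424  ←

424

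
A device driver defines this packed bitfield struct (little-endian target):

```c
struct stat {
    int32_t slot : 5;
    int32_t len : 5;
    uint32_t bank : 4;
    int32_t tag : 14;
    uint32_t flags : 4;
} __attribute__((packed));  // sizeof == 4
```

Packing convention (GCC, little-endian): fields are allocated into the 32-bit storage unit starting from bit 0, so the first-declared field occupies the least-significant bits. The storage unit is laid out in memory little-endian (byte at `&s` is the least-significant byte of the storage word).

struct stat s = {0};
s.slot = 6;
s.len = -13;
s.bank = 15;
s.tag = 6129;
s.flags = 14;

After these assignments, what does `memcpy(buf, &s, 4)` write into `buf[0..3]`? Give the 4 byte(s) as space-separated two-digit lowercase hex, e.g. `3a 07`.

66 7e fc e5

slot:5 = 6 → 0x6 << 0 → word 0x00000006
len:5 = -13 → 0x13 << 5 → word 0x00000266
bank:4 = 15 → 0xf << 10 → word 0x00003e66
tag:14 = 6129 → 0x17f1 << 14 → word 0x05fc7e66
flags:4 = 14 → 0xe << 28 → word 0xe5fc7e66
word = 0xe5fc7e66 → little-endian bytes:
  [0]=0x66  [1]=0x7e  [2]=0xfc  [3]=0xe5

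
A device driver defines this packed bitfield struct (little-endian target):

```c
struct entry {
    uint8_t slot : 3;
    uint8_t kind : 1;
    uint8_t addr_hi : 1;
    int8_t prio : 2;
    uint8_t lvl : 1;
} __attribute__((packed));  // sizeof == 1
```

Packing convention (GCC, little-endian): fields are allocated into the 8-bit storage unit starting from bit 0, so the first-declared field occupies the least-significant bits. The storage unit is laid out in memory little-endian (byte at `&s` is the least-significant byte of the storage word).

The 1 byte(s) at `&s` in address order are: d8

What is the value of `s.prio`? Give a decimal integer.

-2

[0]=0xd8 (little-endian) → word 0xd8
slot:3 @ bit 0 → (0xd8>>0)&0x7 = 0x0
kind:1 @ bit 3 → (0xd8>>3)&0x1 = 0x1
addr_hi:1 @ bit 4 → (0xd8>>4)&0x1 = 0x1
prio:2 @ bit 5 → (0xd8>>5)&0x3 = 0x2  ←
lvl:1 @ bit 7 → (0xd8>>7)&0x1 = 0x1
prio signed 2b, MSB=1: 2 - 4 = -2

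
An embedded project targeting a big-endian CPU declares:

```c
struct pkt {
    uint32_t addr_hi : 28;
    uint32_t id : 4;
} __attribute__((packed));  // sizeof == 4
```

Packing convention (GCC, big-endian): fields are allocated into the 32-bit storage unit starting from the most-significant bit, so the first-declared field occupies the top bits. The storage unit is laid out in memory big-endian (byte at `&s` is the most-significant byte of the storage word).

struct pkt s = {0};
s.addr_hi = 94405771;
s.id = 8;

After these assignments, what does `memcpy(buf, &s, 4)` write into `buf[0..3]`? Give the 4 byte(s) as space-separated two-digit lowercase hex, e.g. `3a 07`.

addr_hi (28b) val=94405771 bits=0x5a0848b at bit 4: 0x5a0848b0
id (4b) val=8 bits=0x8 at bit 0: 0x5a0848b8
word = 0x5a0848b8 → big-endian bytes:
  [0]=0x5a  [1]=0x08  [2]=0x48  [3]=0xb8

5a 08 48 b8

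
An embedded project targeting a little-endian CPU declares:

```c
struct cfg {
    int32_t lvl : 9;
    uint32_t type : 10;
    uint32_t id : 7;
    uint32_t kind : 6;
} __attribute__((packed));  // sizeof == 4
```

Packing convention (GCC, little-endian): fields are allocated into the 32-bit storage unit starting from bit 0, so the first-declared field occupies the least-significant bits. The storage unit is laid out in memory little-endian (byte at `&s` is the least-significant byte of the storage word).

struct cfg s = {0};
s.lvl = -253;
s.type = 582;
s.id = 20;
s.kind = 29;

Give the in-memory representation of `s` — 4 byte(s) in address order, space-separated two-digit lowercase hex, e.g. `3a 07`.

lvl:9 = -253 → 0x103 << 0 → word 0x00000103
type:10 = 582 → 0x246 << 9 → word 0x00048d03
id:7 = 20 → 0x14 << 19 → word 0x00a48d03
kind:6 = 29 → 0x1d << 26 → word 0x74a48d03
word = 0x74a48d03 → little-endian bytes:
  [0]=0x03  [1]=0x8d  [2]=0xa4  [3]=0x74

03 8d a4 74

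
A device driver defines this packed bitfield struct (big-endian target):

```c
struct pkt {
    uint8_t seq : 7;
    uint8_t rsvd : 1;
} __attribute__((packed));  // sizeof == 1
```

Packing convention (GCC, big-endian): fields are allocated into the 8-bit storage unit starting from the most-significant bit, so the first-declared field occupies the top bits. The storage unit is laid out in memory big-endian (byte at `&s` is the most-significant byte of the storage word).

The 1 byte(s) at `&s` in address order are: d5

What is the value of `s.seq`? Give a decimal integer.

106

[0]=0xd5 (big-endian) → word 0xd5
seq:7 @ bit 1 → (0xd5>>1)&0x7f = 0x6a  ←
rsvd:1 @ bit 0 → (0xd5>>0)&0x1 = 0x1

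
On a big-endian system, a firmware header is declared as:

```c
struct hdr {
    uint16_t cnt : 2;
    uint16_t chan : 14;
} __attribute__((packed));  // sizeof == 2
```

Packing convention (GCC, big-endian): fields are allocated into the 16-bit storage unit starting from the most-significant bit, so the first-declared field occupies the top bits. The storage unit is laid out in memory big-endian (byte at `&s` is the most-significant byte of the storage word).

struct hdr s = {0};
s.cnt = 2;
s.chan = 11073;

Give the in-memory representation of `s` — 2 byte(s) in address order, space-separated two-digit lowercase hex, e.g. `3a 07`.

[14+:2] cnt=2 & 0x3 = 0x2; word=0x8000
[0+:14] chan=11073 & 0x3fff = 0x2b41; word=0xab41
word = 0xab41 → big-endian bytes:
  [0]=0xab  [1]=0x41

ab 41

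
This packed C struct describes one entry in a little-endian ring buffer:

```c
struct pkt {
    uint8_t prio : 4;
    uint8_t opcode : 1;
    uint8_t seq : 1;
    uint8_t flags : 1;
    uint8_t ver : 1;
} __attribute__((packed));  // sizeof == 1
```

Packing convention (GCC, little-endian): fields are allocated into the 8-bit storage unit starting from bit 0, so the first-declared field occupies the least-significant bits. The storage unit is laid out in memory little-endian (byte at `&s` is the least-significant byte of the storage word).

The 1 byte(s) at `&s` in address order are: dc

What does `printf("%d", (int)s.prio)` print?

[0]=0xdc (little-endian) → word 0xdc
prio:4 @ bit 0 → (0xdc>>0)&0xf = 0xc  ←
opcode:1 @ bit 4 → (0xdc>>4)&0x1 = 0x1
seq:1 @ bit 5 → (0xdc>>5)&0x1 = 0x0
flags:1 @ bit 6 → (0xdc>>6)&0x1 = 0x1
ver:1 @ bit 7 → (0xdc>>7)&0x1 = 0x1

12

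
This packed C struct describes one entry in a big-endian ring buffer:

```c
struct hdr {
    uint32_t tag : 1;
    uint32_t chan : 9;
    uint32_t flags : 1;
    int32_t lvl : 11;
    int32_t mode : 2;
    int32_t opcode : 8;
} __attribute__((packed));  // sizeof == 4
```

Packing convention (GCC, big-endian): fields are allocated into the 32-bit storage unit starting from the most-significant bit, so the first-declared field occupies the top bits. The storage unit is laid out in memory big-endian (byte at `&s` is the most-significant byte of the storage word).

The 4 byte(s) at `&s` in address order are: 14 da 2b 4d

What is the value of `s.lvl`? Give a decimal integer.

-374

[0]=0x14 [1]=0xda [2]=0x2b [3]=0x4d (big-endian) → word 0x14da2b4d
tag:1 @ bit 31 → (0x14da2b4d>>31)&0x1 = 0x0
chan:9 @ bit 22 → (0x14da2b4d>>22)&0x1ff = 0x53
flags:1 @ bit 21 → (0x14da2b4d>>21)&0x1 = 0x0
lvl:11 @ bit 10 → (0x14da2b4d>>10)&0x7ff = 0x68a  ←
mode:2 @ bit 8 → (0x14da2b4d>>8)&0x3 = 0x3
opcode:8 @ bit 0 → (0x14da2b4d>>0)&0xff = 0x4d
lvl signed 11b, MSB=1: 1674 - 2048 = -374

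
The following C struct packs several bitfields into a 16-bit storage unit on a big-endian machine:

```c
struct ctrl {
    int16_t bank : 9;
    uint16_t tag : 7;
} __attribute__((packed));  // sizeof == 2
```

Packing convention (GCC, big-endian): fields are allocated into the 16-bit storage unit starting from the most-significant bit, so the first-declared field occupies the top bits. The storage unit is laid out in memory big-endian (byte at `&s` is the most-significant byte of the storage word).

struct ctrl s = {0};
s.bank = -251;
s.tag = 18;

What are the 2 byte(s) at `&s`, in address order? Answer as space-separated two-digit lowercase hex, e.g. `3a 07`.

82 92

bank (9b) val=-251 bits=0x105 at bit 7: 0x8280
tag (7b) val=18 bits=0x12 at bit 0: 0x8292
word = 0x8292 → big-endian bytes:
  [0]=0x82  [1]=0x92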